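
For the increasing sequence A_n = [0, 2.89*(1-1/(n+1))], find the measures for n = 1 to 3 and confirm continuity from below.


By continuity of measure from below: if A_n increases to A, then m(A_n) -> m(A).
Here A = [0, 2.89], so m(A) = 2.89
Step 1: a_1 = 2.89*(1 - 1/2) = 1.445, m(A_1) = 1.445
Step 2: a_2 = 2.89*(1 - 1/3) = 1.9267, m(A_2) = 1.9267
Step 3: a_3 = 2.89*(1 - 1/4) = 2.1675, m(A_3) = 2.1675
Limit: m(A_n) -> m([0,2.89]) = 2.89


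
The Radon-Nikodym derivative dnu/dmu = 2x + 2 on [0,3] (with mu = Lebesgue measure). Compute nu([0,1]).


nu(A) = integral_A (dnu/dmu) dmu = integral_0^1 (2x + 2) dx
Step 1: Antiderivative F(x) = (2/2)x^2 + 2x
Step 2: F(1) = (2/2)*1^2 + 2*1 = 1 + 2 = 3
Step 3: F(0) = (2/2)*0^2 + 2*0 = 0.0 + 0 = 0.0
Step 4: nu([0,1]) = F(1) - F(0) = 3 - 0.0 = 3


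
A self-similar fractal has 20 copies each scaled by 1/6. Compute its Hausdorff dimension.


For a self-similar set with N copies scaled by 1/r:
dim_H = log(N)/log(r) = log(20)/log(6)
= 2.995732/1.791759
= 1.67195


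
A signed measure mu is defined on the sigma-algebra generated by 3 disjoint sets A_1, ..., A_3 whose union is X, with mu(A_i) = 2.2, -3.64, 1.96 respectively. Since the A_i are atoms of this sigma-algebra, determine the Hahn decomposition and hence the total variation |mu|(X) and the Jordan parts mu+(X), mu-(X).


Step 1: Every measurable set is a union of atoms (the cells / points), so a Hahn decomposition is
  obtained by grouping atoms by sign: P = union of atoms with mu > 0, N = union of the remaining atoms.
  Atoms in P (indices): 1, 3;  atoms in N (indices): 2
  Positive values: 2.2, 1.96
  Negative values: -3.64
Step 2: mu+(X) = mu(P) = sum of positive atom values = 4.16
Step 3: mu-(X) = -mu(N) = sum of |negative atom values| = 3.64
Step 4: |mu|(X) = mu+(X) + mu-(X) = 4.16 + 3.64 = 7.8


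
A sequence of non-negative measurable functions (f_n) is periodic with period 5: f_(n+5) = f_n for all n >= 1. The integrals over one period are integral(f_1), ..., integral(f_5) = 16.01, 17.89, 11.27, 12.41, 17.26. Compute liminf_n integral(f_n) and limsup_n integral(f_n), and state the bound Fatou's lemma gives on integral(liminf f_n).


The sequence (integral(f_n)) is periodic with period 5, repeating the values 16.01, 17.89, 11.27, 12.41, 17.26 indefinitely.
Step 1: For a periodic sequence, every tail (a_m, a_(m+1), ...) contains all 5 period values infinitely often.
Step 2: Hence inf of every tail = min of the period values = min(16.01, 17.89, 11.27, 12.41, 17.26) = 11.27.
        liminf_n integral(f_n) = sup over m of (inf of tail from m) = 11.27.
Step 3: Similarly sup of every tail = max of the period values = 17.89.
        limsup_n integral(f_n) = 17.89.
Step 4: Fatou's lemma: integral(liminf_n f_n) <= liminf_n integral(f_n) = 11.27.
        So the integral of the pointwise liminf is at most 11.27.


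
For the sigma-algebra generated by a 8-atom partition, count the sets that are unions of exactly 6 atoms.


Each element of F is a union of some subset of the 8 atoms.
Elements that are unions of exactly 6 atoms correspond to 6-element subsets of the 8 atoms.
Count = C(8, 6) = 8! / (6! * 2!) = 28.


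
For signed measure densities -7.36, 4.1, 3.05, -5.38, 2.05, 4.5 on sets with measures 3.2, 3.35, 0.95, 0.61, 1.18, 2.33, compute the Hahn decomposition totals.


Step 1: Compute signed measure on each set:
  Set 1: -7.36 * 3.2 = -23.552
  Set 2: 4.1 * 3.35 = 13.735
  Set 3: 3.05 * 0.95 = 2.8975
  Set 4: -5.38 * 0.61 = -3.2818
  Set 5: 2.05 * 1.18 = 2.419
  Set 6: 4.5 * 2.33 = 10.485
Step 2: Total signed measure = (-23.552) + (13.735) + (2.8975) + (-3.2818) + (2.419) + (10.485)
     = 2.7027
Step 3: Positive part mu+(X) = sum of positive contributions = 29.5365
Step 4: Negative part mu-(X) = |sum of negative contributions| = 26.8338


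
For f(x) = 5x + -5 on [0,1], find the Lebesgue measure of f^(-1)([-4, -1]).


f^(-1)([-4, -1]) = {x : -4 <= 5x + -5 <= -1}
Solving: (-4 - -5)/5 <= x <= (-1 - -5)/5
= [0.2, 0.8]
Intersecting with [0,1]: [0.2, 0.8]
Measure = 0.8 - 0.2 = 0.6


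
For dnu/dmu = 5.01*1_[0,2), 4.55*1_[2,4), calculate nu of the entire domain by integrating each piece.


Integrate each piece of the Radon-Nikodym derivative:
Step 1: integral_0^2 5.01 dx = 5.01*(2-0) = 5.01*2 = 10.02
Step 2: integral_2^4 4.55 dx = 4.55*(4-2) = 4.55*2 = 9.1
Total: 10.02 + 9.1 = 19.12


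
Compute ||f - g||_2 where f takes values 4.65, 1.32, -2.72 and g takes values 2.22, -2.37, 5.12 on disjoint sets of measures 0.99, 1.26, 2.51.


Step 1: Compute differences f_i - g_i:
  4.65 - 2.22 = 2.43
  1.32 - -2.37 = 3.69
  -2.72 - 5.12 = -7.84
Step 2: Compute |diff|^2 * measure for each set:
  |2.43|^2 * 0.99 = 5.9049 * 0.99 = 5.845851
  |3.69|^2 * 1.26 = 13.6161 * 1.26 = 17.156286
  |-7.84|^2 * 2.51 = 61.4656 * 2.51 = 154.278656
Step 3: Sum = 177.280793
Step 4: ||f-g||_2 = (177.280793)^(1/2) = 13.314683


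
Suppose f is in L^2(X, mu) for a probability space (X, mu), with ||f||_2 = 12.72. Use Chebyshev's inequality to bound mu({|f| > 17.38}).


Chebyshev/Markov inequality: mu(|f| > eps) <= (||f||_p / eps)^p
Step 1: ||f||_2 / eps = 12.72 / 17.38 = 0.731876
Step 2: Raise to power p = 2:
  (0.731876)^2 = 0.535642
Step 3: Therefore mu(|f| > 17.38) <= 0.535642


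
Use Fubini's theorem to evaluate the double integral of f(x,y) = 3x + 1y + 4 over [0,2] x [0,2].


By Fubini, integrate in x first, then y.
Step 1: Fix y, integrate over x in [0,2]:
  integral(3x + 1y + 4, x=0..2)
  = 3*(2^2 - 0^2)/2 + (1y + 4)*(2 - 0)
  = 6 + (1y + 4)*2
  = 6 + 2y + 8
  = 14 + 2y
Step 2: Integrate over y in [0,2]:
  integral(14 + 2y, y=0..2)
  = 14*2 + 2*(2^2 - 0^2)/2
  = 28 + 4
  = 32


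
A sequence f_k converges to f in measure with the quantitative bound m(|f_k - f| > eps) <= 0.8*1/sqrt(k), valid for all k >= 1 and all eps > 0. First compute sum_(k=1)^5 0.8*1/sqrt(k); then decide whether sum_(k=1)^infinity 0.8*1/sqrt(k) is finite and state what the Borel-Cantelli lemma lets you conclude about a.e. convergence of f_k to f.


Step 1: List the terms 0.8*1/sqrt(k) for k = 1 to 5:
  k=1: 0.8
  k=2: 0.565685
  k=3: 0.46188
  k=4: 0.4
  k=5: 0.357771
Step 2: Partial sum = 0.8 + 0.565685 + 0.46188 + 0.4 + 0.357771
     = 2.585337
Step 3: The full series sum_(k>=1) 0.8*1/sqrt(k) diverges (p-series with p = 1/2 <= 1; a nonzero constant multiple of a divergent series diverges).
Step 4: The (first) Borel-Cantelli lemma requires a summable sequence of measures, so it does not apply here;
        from this bound alone no conclusion about a.e. convergence can be drawn (convergence in measure still
        gives an a.e.-convergent subsequence, but not a.e. convergence of the whole sequence).
Conclusion: series diverges; Borel-Cantelli is inconclusive about a.e. convergence of f_k.


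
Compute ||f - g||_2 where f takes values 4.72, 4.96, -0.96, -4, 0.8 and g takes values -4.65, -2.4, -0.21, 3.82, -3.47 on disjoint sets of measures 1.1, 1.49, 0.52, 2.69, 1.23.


Step 1: Compute differences f_i - g_i:
  4.72 - -4.65 = 9.37
  4.96 - -2.4 = 7.36
  -0.96 - -0.21 = -0.75
  -4 - 3.82 = -7.82
  0.8 - -3.47 = 4.27
Step 2: Compute |diff|^2 * measure for each set:
  |9.37|^2 * 1.1 = 87.7969 * 1.1 = 96.57659
  |7.36|^2 * 1.49 = 54.1696 * 1.49 = 80.712704
  |-0.75|^2 * 0.52 = 0.5625 * 0.52 = 0.2925
  |-7.82|^2 * 2.69 = 61.1524 * 2.69 = 164.499956
  |4.27|^2 * 1.23 = 18.2329 * 1.23 = 22.426467
Step 3: Sum = 364.508217
Step 4: ||f-g||_2 = (364.508217)^(1/2) = 19.092098


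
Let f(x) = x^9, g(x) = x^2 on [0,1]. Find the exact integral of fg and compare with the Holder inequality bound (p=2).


Step 1: Exact integral of f*g = integral(x^11, 0, 1) = 1/12
     = 0.083333
Step 2: Holder bound with p=2, q=2:
  ||f||_p = (integral x^18 dx)^(1/2) = (1/19)^(1/2) = 0.229416
  ||g||_q = (integral x^4 dx)^(1/2) = (1/5)^(1/2) = 0.447214
Step 3: Holder bound = ||f||_p * ||g||_q = 0.229416 * 0.447214 = 0.102598
Verification: 0.083333 <= 0.102598 (Holder holds)


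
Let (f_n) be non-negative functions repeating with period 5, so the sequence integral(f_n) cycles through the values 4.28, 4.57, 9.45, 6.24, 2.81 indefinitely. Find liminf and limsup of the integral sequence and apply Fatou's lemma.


The sequence (integral(f_n)) is periodic with period 5, repeating the values 4.28, 4.57, 9.45, 6.24, 2.81 indefinitely.
Step 1: For a periodic sequence, every tail (a_m, a_(m+1), ...) contains all 5 period values infinitely often.
Step 2: Hence inf of every tail = min of the period values = min(4.28, 4.57, 9.45, 6.24, 2.81) = 2.81.
        liminf_n integral(f_n) = sup over m of (inf of tail from m) = 2.81.
Step 3: Similarly sup of every tail = max of the period values = 9.45.
        limsup_n integral(f_n) = 9.45.
Step 4: Fatou's lemma: integral(liminf_n f_n) <= liminf_n integral(f_n) = 2.81.
        So the integral of the pointwise liminf is at most 2.81.


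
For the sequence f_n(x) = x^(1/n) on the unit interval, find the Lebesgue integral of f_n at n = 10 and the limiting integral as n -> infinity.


At n = 10: f_10(x) = x^(1/10).
Step 1: integral(x^(1/10), 0, 1) = [x^(1/10+1) / (1/10+1)] from 0 to 1
     = 1 / (1/10 + 1) = 1 / ((10+1)/10) = 10/(10+1)
     = 10/11 = 0.909091
Step 2: As n -> infinity, f_n(x) = x^(1/n) -> 1 for x in (0,1], and f_n is increasing in n.
By MCT, lim_n integral(f_n) = integral(lim_n f_n) = integral(1, 0, 1) = 1.
Step 3: Verify convergence: 10/11 = 0.909091 -> 1


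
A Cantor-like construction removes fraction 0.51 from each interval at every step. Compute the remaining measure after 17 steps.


Step 1: At each step, fraction remaining = 1 - 0.51 = 0.49
Step 2: After 17 steps, measure = (0.49)^17
Result = 5.411696e-06


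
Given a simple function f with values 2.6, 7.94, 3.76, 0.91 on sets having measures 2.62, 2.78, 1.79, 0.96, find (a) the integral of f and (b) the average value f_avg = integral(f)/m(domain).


Step 1: Integral = sum(value_i * measure_i)
= 2.6*2.62 + 7.94*2.78 + 3.76*1.79 + 0.91*0.96
= 6.812 + 22.0732 + 6.7304 + 0.8736
= 36.4892
Step 2: Total measure of domain = 2.62 + 2.78 + 1.79 + 0.96 = 8.15
Step 3: Average value = 36.4892 / 8.15 = 4.477202


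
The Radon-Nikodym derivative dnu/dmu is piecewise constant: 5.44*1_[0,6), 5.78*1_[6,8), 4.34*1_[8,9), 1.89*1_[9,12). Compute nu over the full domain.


Integrate each piece of the Radon-Nikodym derivative:
Step 1: integral_0^6 5.44 dx = 5.44*(6-0) = 5.44*6 = 32.64
Step 2: integral_6^8 5.78 dx = 5.78*(8-6) = 5.78*2 = 11.56
Step 3: integral_8^9 4.34 dx = 4.34*(9-8) = 4.34*1 = 4.34
Step 4: integral_9^12 1.89 dx = 1.89*(12-9) = 1.89*3 = 5.67
Total: 32.64 + 11.56 + 4.34 + 5.67 = 54.21


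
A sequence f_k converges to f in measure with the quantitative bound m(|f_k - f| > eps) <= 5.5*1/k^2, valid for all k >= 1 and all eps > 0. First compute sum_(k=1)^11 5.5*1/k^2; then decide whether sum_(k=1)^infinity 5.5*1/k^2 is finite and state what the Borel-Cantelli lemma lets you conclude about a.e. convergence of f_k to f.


Step 1: List the terms 5.5*1/k^2 for k = 1 to 11:
  k=1: 5.5
  k=2: 1.375
  k=3: 0.611111
  k=4: 0.34375
  k=5: 0.22
  k=6: 0.152778
  k=7: 0.112245
  k=8: 0.085938
  k=9: 0.067901
  k=10: 0.055
  k=11: 0.045455
Step 2: Partial sum = 5.5 + 1.375 + 0.611111 + 0.34375 + 0.22 + 0.152778 + 0.112245 + 0.085938 + 0.067901 + 0.055 + 0.045455
     = 8.569177
Step 3: The full series sum_(k>=1) 5.5*1/k^2 converges (p-series with p = 2 > 1; a constant multiple of a convergent series converges).
Step 4: Fix eps > 0. Since sum_k m(|f_k - f| > eps) < infinity, the Borel-Cantelli lemma gives
        m(limsup_k {|f_k - f| > eps}) = 0, i.e. for a.e. x, |f_k(x) - f(x)| <= eps for all large k.
        Applying this with eps = 1/j for j = 1, 2, ... and intersecting the countably many full-measure sets,
        for a.e. x we get limsup_k |f_k(x) - f(x)| <= 1/j for every j, hence f_k -> f almost everywhere.
Conclusion: series converges; Borel-Cantelli yields f_k -> f a.e.


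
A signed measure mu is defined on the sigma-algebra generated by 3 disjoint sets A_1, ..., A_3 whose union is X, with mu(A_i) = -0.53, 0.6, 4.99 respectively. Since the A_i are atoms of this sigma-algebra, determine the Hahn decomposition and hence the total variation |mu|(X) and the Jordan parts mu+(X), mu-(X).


Step 1: Every measurable set is a union of atoms (the cells / points), so a Hahn decomposition is
  obtained by grouping atoms by sign: P = union of atoms with mu > 0, N = union of the remaining atoms.
  Atoms in P (indices): 2, 3;  atoms in N (indices): 1
  Positive values: 0.6, 4.99
  Negative values: -0.53
Step 2: mu+(X) = mu(P) = sum of positive atom values = 5.59
Step 3: mu-(X) = -mu(N) = sum of |negative atom values| = 0.53
Step 4: |mu|(X) = mu+(X) + mu-(X) = 5.59 + 0.53 = 6.12


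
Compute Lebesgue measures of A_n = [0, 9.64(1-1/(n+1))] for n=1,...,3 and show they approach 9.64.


By continuity of measure from below: if A_n increases to A, then m(A_n) -> m(A).
Here A = [0, 9.64], so m(A) = 9.64
Step 1: a_1 = 9.64*(1 - 1/2) = 4.82, m(A_1) = 4.82
Step 2: a_2 = 9.64*(1 - 1/3) = 6.4267, m(A_2) = 6.4267
Step 3: a_3 = 9.64*(1 - 1/4) = 7.23, m(A_3) = 7.23
Limit: m(A_n) -> m([0,9.64]) = 9.64


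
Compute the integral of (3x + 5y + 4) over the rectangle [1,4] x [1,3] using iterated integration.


By Fubini, integrate in x first, then y.
Step 1: Fix y, integrate over x in [1,4]:
  integral(3x + 5y + 4, x=1..4)
  = 3*(4^2 - 1^2)/2 + (5y + 4)*(4 - 1)
  = 22.5 + (5y + 4)*3
  = 22.5 + 15y + 12
  = 34.5 + 15y
Step 2: Integrate over y in [1,3]:
  integral(34.5 + 15y, y=1..3)
  = 34.5*2 + 15*(3^2 - 1^2)/2
  = 69 + 60
  = 129


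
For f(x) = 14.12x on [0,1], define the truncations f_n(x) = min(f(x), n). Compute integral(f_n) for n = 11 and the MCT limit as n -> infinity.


f(x) = 14.12x on [0,1]; f_n(x) = min(14.12x, n). At n = 11:
Step 1: f(x) reaches 11 at x = 11/14.12 = 0.779037
Step 2: integral(f_11) = integral(14.12x, 0, 0.779037) + integral(11, 0.779037, 1)
       = 14.12*0.779037^2/2 + 11*(1 - 0.779037)
       = 4.284703 + 2.430595
       = 6.715297
Step 3: As n -> infinity, f_n increases to f, so by MCT integral(f_n) -> integral(f) = 14.12/2 = 7.06.
Convergence: integral(f_11) = 6.715297 -> 7.06 as n -> infinity


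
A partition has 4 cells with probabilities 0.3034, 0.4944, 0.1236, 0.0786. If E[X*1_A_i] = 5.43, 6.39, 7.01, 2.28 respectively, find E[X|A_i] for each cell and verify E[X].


For each cell A_i: E[X|A_i] = E[X*1_A_i] / P(A_i)
Step 1: E[X|A_1] = 5.43 / 0.3034 = 17.897165
Step 2: E[X|A_2] = 6.39 / 0.4944 = 12.924757
Step 3: E[X|A_3] = 7.01 / 0.1236 = 56.71521
Step 4: E[X|A_4] = 2.28 / 0.0786 = 29.007634
Verification: E[X] = sum E[X*1_A_i] = 5.43 + 6.39 + 7.01 + 2.28 = 21.11


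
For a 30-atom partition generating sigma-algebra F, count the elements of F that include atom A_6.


Each element of F is a union of some subset S of the 30 atoms.
The element contains A_6 iff A_6 is in S.
So we count subsets S of {A_1,...,A_30} with A_6 in S: choose freely among the other 29 atoms.
Count = 2^(30-1) = 2^29 = 536870912.


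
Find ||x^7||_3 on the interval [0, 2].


Step 1: ||f||_3 = (integral_0^2 |x^7|^3 dx)^(1/3)
     = (integral_0^2 x^21 dx)^(1/3)
Step 2: integral_0^2 x^21 dx = [x^22/(22)] from 0 to 2 = 2^22/22
     = 4194304/22 = 190650.181818
Step 3: ||f||_3 = (190650.181818)^(1/3) = 57.554472


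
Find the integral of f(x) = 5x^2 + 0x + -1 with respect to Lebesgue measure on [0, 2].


The Lebesgue integral of a Riemann-integrable function agrees with the Riemann integral.
Antiderivative F(x) = (5/3)x^3 + (0/2)x^2 + -1x
F(2) = (5/3)*2^3 + (0/2)*2^2 + -1*2
     = (5/3)*8 + (0/2)*4 + -1*2
     = 13.333333 + 0.0 + -2
     = 11.333333
F(0) = 0.0
Integral = F(2) - F(0) = 11.333333 - 0.0 = 11.333333


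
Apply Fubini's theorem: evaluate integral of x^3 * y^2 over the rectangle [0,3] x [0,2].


By Fubini's theorem, the double integral factors as a product of single integrals:
Step 1: integral_0^3 x^3 dx = [x^4/4] from 0 to 3
     = 3^4/4 = 20.25
Step 2: integral_0^2 y^2 dy = [y^3/3] from 0 to 2
     = 2^3/3 = 2.666667
Step 3: Double integral = 20.25 * 2.666667 = 54


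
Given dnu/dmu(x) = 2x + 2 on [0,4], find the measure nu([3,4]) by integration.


nu(A) = integral_A (dnu/dmu) dmu = integral_3^4 (2x + 2) dx
Step 1: Antiderivative F(x) = (2/2)x^2 + 2x
Step 2: F(4) = (2/2)*4^2 + 2*4 = 16 + 8 = 24
Step 3: F(3) = (2/2)*3^2 + 2*3 = 9 + 6 = 15
Step 4: nu([3,4]) = F(4) - F(3) = 24 - 15 = 9


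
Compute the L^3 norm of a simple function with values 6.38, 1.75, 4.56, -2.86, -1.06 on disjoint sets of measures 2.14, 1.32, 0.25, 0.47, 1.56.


Step 1: Compute |f_i|^3 for each value:
  |6.38|^3 = 259.694072
  |1.75|^3 = 5.359375
  |4.56|^3 = 94.818816
  |-2.86|^3 = 23.393656
  |-1.06|^3 = 1.191016
Step 2: Multiply by measures and sum:
  259.694072 * 2.14 = 555.745314
  5.359375 * 1.32 = 7.074375
  94.818816 * 0.25 = 23.704704
  23.393656 * 0.47 = 10.995018
  1.191016 * 1.56 = 1.857985
Sum = 555.745314 + 7.074375 + 23.704704 + 10.995018 + 1.857985 = 599.377396
Step 3: Take the p-th root:
||f||_3 = (599.377396)^(1/3) = 8.431408


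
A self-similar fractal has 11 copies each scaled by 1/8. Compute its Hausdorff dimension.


For a self-similar set with N copies scaled by 1/r:
dim_H = log(N)/log(r) = log(11)/log(8)
= 2.397895/2.079442
= 1.153144


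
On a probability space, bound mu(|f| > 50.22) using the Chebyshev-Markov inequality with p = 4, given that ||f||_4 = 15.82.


Chebyshev/Markov inequality: mu(|f| > eps) <= (||f||_p / eps)^p
Step 1: ||f||_4 / eps = 15.82 / 50.22 = 0.315014
Step 2: Raise to power p = 4:
  (0.315014)^4 = 0.009847
Step 3: Therefore mu(|f| > 50.22) <= 0.009847


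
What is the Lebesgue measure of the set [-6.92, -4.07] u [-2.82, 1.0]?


For pairwise disjoint intervals, m(union) = sum of lengths.
= (-4.07 - -6.92) + (1.0 - -2.82)
= 2.85 + 3.82
= 6.67


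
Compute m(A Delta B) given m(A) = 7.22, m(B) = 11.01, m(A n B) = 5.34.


m(A Delta B) = m(A) + m(B) - 2*m(A n B)
= 7.22 + 11.01 - 2*5.34
= 7.22 + 11.01 - 10.68
= 7.55


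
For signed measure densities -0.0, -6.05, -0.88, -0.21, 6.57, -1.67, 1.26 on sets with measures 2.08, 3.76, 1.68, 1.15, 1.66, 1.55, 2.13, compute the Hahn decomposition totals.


Step 1: Compute signed measure on each set:
  Set 1: -0.0 * 2.08 = 0.0
  Set 2: -6.05 * 3.76 = -22.748
  Set 3: -0.88 * 1.68 = -1.4784
  Set 4: -0.21 * 1.15 = -0.2415
  Set 5: 6.57 * 1.66 = 10.9062
  Set 6: -1.67 * 1.55 = -2.5885
  Set 7: 1.26 * 2.13 = 2.6838
Step 2: Total signed measure = (0.0) + (-22.748) + (-1.4784) + (-0.2415) + (10.9062) + (-2.5885) + (2.6838)
     = -13.4664
Step 3: Positive part mu+(X) = sum of positive contributions = 13.59
Step 4: Negative part mu-(X) = |sum of negative contributions| = 27.0564


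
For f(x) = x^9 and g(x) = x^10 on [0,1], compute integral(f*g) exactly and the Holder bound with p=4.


Step 1: Exact integral of f*g = integral(x^19, 0, 1) = 1/20
     = 0.05
Step 2: Holder bound with p=4, q=1.333333:
  ||f||_p = (integral x^36 dx)^(1/4) = (1/37)^(1/4) = 0.405461
  ||g||_q = (integral x^13.333333 dx)^(1/1.333333) = (1/14.333333)^(1/1.333333) = 0.13575
Step 3: Holder bound = ||f||_p * ||g||_q = 0.405461 * 0.13575 = 0.055041
Verification: 0.05 <= 0.055041 (Holder holds)


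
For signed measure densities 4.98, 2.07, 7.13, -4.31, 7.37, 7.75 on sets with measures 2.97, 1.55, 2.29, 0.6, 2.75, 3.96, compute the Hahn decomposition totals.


Step 1: Compute signed measure on each set:
  Set 1: 4.98 * 2.97 = 14.7906
  Set 2: 2.07 * 1.55 = 3.2085
  Set 3: 7.13 * 2.29 = 16.3277
  Set 4: -4.31 * 0.6 = -2.586
  Set 5: 7.37 * 2.75 = 20.2675
  Set 6: 7.75 * 3.96 = 30.69
Step 2: Total signed measure = (14.7906) + (3.2085) + (16.3277) + (-2.586) + (20.2675) + (30.69)
     = 82.6983
Step 3: Positive part mu+(X) = sum of positive contributions = 85.2843
Step 4: Negative part mu-(X) = |sum of negative contributions| = 2.586


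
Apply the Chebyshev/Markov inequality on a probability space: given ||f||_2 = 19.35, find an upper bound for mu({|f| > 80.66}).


Chebyshev/Markov inequality: mu(|f| > eps) <= (||f||_p / eps)^p
Step 1: ||f||_2 / eps = 19.35 / 80.66 = 0.239896
Step 2: Raise to power p = 2:
  (0.239896)^2 = 0.05755
Step 3: Therefore mu(|f| > 80.66) <= 0.05755


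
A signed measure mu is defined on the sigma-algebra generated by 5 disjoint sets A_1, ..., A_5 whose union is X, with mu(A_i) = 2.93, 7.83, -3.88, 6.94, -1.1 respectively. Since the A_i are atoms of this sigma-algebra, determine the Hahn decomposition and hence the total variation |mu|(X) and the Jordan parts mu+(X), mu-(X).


Step 1: Every measurable set is a union of atoms (the cells / points), so a Hahn decomposition is
  obtained by grouping atoms by sign: P = union of atoms with mu > 0, N = union of the remaining atoms.
  Atoms in P (indices): 1, 2, 4;  atoms in N (indices): 3, 5
  Positive values: 2.93, 7.83, 6.94
  Negative values: -3.88, -1.1
Step 2: mu+(X) = mu(P) = sum of positive atom values = 17.7
Step 3: mu-(X) = -mu(N) = sum of |negative atom values| = 4.98
Step 4: |mu|(X) = mu+(X) + mu-(X) = 17.7 + 4.98 = 22.68


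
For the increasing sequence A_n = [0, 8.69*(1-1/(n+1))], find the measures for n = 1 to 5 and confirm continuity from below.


By continuity of measure from below: if A_n increases to A, then m(A_n) -> m(A).
Here A = [0, 8.69], so m(A) = 8.69
Step 1: a_1 = 8.69*(1 - 1/2) = 4.345, m(A_1) = 4.345
Step 2: a_2 = 8.69*(1 - 1/3) = 5.7933, m(A_2) = 5.7933
Step 3: a_3 = 8.69*(1 - 1/4) = 6.5175, m(A_3) = 6.5175
Step 4: a_4 = 8.69*(1 - 1/5) = 6.952, m(A_4) = 6.952
Step 5: a_5 = 8.69*(1 - 1/6) = 7.2417, m(A_5) = 7.2417
Limit: m(A_n) -> m([0,8.69]) = 8.69


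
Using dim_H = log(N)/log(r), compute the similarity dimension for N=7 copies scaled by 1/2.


For a self-similar set with N copies scaled by 1/r:
dim_H = log(N)/log(r) = log(7)/log(2)
= 1.94591/0.693147
= 2.807355


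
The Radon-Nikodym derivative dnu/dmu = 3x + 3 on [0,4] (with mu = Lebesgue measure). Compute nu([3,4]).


nu(A) = integral_A (dnu/dmu) dmu = integral_3^4 (3x + 3) dx
Step 1: Antiderivative F(x) = (3/2)x^2 + 3x
Step 2: F(4) = (3/2)*4^2 + 3*4 = 24 + 12 = 36
Step 3: F(3) = (3/2)*3^2 + 3*3 = 13.5 + 9 = 22.5
Step 4: nu([3,4]) = F(4) - F(3) = 36 - 22.5 = 13.5


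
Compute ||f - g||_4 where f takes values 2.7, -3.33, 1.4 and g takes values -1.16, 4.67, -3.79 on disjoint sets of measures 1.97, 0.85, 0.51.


Step 1: Compute differences f_i - g_i:
  2.7 - -1.16 = 3.86
  -3.33 - 4.67 = -8
  1.4 - -3.79 = 5.19
Step 2: Compute |diff|^4 * measure for each set:
  |3.86|^4 * 1.97 = 221.99808 * 1.97 = 437.336218
  |-8|^4 * 0.85 = 4096 * 0.85 = 3481.6
  |5.19|^4 * 0.51 = 725.553483 * 0.51 = 370.032276
Step 3: Sum = 4288.968494
Step 4: ||f-g||_4 = (4288.968494)^(1/4) = 8.092603


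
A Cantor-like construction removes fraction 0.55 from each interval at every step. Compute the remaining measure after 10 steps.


Step 1: At each step, fraction remaining = 1 - 0.55 = 0.45
Step 2: After 10 steps, measure = (0.45)^10
Result = 3.405063e-04


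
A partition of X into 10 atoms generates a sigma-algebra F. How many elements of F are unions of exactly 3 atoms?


Each element of F is a union of some subset of the 10 atoms.
Elements that are unions of exactly 3 atoms correspond to 3-element subsets of the 10 atoms.
Count = C(10, 3) = 10! / (3! * 7!) = 120.


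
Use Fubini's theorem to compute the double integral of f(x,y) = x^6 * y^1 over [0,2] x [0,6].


By Fubini's theorem, the double integral factors as a product of single integrals:
Step 1: integral_0^2 x^6 dx = [x^7/7] from 0 to 2
     = 2^7/7 = 18.285714
Step 2: integral_0^6 y^1 dy = [y^2/2] from 0 to 6
     = 6^2/2 = 18
Step 3: Double integral = 18.285714 * 18 = 329.142857


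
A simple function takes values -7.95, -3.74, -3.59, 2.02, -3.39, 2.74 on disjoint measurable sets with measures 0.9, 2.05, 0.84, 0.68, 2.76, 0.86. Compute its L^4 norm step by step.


Step 1: Compute |f_i|^4 for each value:
  |-7.95|^4 = 3994.556006
  |-3.74|^4 = 195.652954
  |-3.59|^4 = 166.103122
  |2.02|^4 = 16.649664
  |-3.39|^4 = 132.068362
  |2.74|^4 = 56.364058
Step 2: Multiply by measures and sum:
  3994.556006 * 0.9 = 3595.100406
  195.652954 * 2.05 = 401.088555
  166.103122 * 0.84 = 139.526622
  16.649664 * 0.68 = 11.321772
  132.068362 * 2.76 = 364.50868
  56.364058 * 0.86 = 48.47309
Sum = 3595.100406 + 401.088555 + 139.526622 + 11.321772 + 364.50868 + 48.47309 = 4560.019125
Step 3: Take the p-th root:
||f||_4 = (4560.019125)^(1/4) = 8.217537


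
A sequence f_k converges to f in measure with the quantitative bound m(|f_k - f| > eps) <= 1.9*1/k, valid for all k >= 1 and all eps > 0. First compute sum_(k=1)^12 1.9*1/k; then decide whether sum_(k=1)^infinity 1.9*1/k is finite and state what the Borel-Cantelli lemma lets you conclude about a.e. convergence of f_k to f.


Step 1: List the terms 1.9*1/k for k = 1 to 12:
  k=1: 1.9
  k=2: 0.95
  k=3: 0.633333
  k=4: 0.475
  k=5: 0.38
  k=6: 0.316667
  k=7: 0.271429
  k=8: 0.2375
  k=9: 0.211111
  k=10: 0.19
  k=11: 0.172727
  k=12: 0.158333
Step 2: Partial sum = 1.9 + 0.95 + 0.633333 + 0.475 + 0.38 + 0.316667 + 0.271429 + 0.2375 + 0.211111 + 0.19 + 0.172727 + 0.158333
     = 5.8961
Step 3: The full series sum_(k>=1) 1.9*1/k diverges (harmonic series, p = 1; a nonzero constant multiple of a divergent series diverges).
Step 4: The (first) Borel-Cantelli lemma requires a summable sequence of measures, so it does not apply here;
        from this bound alone no conclusion about a.e. convergence can be drawn (convergence in measure still
        gives an a.e.-convergent subsequence, but not a.e. convergence of the whole sequence).
Conclusion: series diverges; Borel-Cantelli is inconclusive about a.e. convergence of f_k.


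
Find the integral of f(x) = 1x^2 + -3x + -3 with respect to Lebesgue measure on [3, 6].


The Lebesgue integral of a Riemann-integrable function agrees with the Riemann integral.
Antiderivative F(x) = (1/3)x^3 + (-3/2)x^2 + -3x
F(6) = (1/3)*6^3 + (-3/2)*6^2 + -3*6
     = (1/3)*216 + (-3/2)*36 + -3*6
     = 72 + -54 + -18
     = 0.0
F(3) = -13.5
Integral = F(6) - F(3) = 0.0 - -13.5 = 13.5


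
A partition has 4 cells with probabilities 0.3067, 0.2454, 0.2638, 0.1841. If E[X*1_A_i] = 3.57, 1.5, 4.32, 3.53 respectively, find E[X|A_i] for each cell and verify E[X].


For each cell A_i: E[X|A_i] = E[X*1_A_i] / P(A_i)
Step 1: E[X|A_1] = 3.57 / 0.3067 = 11.640039
Step 2: E[X|A_2] = 1.5 / 0.2454 = 6.112469
Step 3: E[X|A_3] = 4.32 / 0.2638 = 16.376042
Step 4: E[X|A_4] = 3.53 / 0.1841 = 19.174362
Verification: E[X] = sum E[X*1_A_i] = 3.57 + 1.5 + 4.32 + 3.53 = 12.92


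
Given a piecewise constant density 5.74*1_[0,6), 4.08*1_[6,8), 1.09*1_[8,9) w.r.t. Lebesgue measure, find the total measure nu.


Integrate each piece of the Radon-Nikodym derivative:
Step 1: integral_0^6 5.74 dx = 5.74*(6-0) = 5.74*6 = 34.44
Step 2: integral_6^8 4.08 dx = 4.08*(8-6) = 4.08*2 = 8.16
Step 3: integral_8^9 1.09 dx = 1.09*(9-8) = 1.09*1 = 1.09
Total: 34.44 + 8.16 + 1.09 = 43.69


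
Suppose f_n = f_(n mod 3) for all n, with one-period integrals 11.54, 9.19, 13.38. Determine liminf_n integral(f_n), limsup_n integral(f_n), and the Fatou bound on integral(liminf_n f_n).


The sequence (integral(f_n)) is periodic with period 3, repeating the values 11.54, 9.19, 13.38 indefinitely.
Step 1: For a periodic sequence, every tail (a_m, a_(m+1), ...) contains all 3 period values infinitely often.
Step 2: Hence inf of every tail = min of the period values = min(11.54, 9.19, 13.38) = 9.19.
        liminf_n integral(f_n) = sup over m of (inf of tail from m) = 9.19.
Step 3: Similarly sup of every tail = max of the period values = 13.38.
        limsup_n integral(f_n) = 13.38.
Step 4: Fatou's lemma: integral(liminf_n f_n) <= liminf_n integral(f_n) = 9.19.
        So the integral of the pointwise liminf is at most 9.19.


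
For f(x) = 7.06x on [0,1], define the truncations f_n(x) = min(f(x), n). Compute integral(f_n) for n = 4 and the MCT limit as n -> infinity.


f(x) = 7.06x on [0,1]; f_n(x) = min(7.06x, n). At n = 4:
Step 1: f(x) reaches 4 at x = 4/7.06 = 0.566572
Step 2: integral(f_4) = integral(7.06x, 0, 0.566572) + integral(4, 0.566572, 1)
       = 7.06*0.566572^2/2 + 4*(1 - 0.566572)
       = 1.133144 + 1.733711
       = 2.866856
Step 3: As n -> infinity, f_n increases to f, so by MCT integral(f_n) -> integral(f) = 7.06/2 = 3.53.
Convergence: integral(f_4) = 2.866856 -> 3.53 as n -> infinity


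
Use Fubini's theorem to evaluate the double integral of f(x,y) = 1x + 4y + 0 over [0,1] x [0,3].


By Fubini, integrate in x first, then y.
Step 1: Fix y, integrate over x in [0,1]:
  integral(1x + 4y + 0, x=0..1)
  = 1*(1^2 - 0^2)/2 + (4y + 0)*(1 - 0)
  = 0.5 + (4y + 0)*1
  = 0.5 + 4y + 0
  = 0.5 + 4y
Step 2: Integrate over y in [0,3]:
  integral(0.5 + 4y, y=0..3)
  = 0.5*3 + 4*(3^2 - 0^2)/2
  = 1.5 + 18
  = 19.5


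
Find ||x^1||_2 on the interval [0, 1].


Step 1: ||f||_2 = (integral_0^1 |x^1|^2 dx)^(1/2)
     = (integral_0^1 x^2 dx)^(1/2)
Step 2: integral_0^1 x^2 dx = [x^3/(3)] from 0 to 1 = 1^3/3
     = 1/3 = 0.333333
Step 3: ||f||_2 = (0.333333)^(1/2) = 0.57735


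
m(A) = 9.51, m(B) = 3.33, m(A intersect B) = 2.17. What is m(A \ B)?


m(A \ B) = m(A) - m(A n B)
= 9.51 - 2.17
= 7.34


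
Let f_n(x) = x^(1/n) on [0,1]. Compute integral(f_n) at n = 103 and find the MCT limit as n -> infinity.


At n = 103: f_103(x) = x^(1/103).
Step 1: integral(x^(1/103), 0, 1) = [x^(1/103+1) / (1/103+1)] from 0 to 1
     = 1 / (1/103 + 1) = 1 / ((103+1)/103) = 103/(103+1)
     = 103/104 = 0.990385
Step 2: As n -> infinity, f_n(x) = x^(1/n) -> 1 for x in (0,1], and f_n is increasing in n.
By MCT, lim_n integral(f_n) = integral(lim_n f_n) = integral(1, 0, 1) = 1.
Step 3: Verify convergence: 103/104 = 0.990385 -> 1


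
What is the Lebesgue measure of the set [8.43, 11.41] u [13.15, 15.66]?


For pairwise disjoint intervals, m(union) = sum of lengths.
= (11.41 - 8.43) + (15.66 - 13.15)
= 2.98 + 2.51
= 5.49


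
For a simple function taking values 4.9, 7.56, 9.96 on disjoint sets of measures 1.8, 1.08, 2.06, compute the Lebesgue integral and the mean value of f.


Step 1: Integral = sum(value_i * measure_i)
= 4.9*1.8 + 7.56*1.08 + 9.96*2.06
= 8.82 + 8.1648 + 20.5176
= 37.5024
Step 2: Total measure of domain = 1.8 + 1.08 + 2.06 = 4.94
Step 3: Average value = 37.5024 / 4.94 = 7.591579


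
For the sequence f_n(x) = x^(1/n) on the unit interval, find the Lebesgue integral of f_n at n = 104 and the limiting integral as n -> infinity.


At n = 104: f_104(x) = x^(1/104).
Step 1: integral(x^(1/104), 0, 1) = [x^(1/104+1) / (1/104+1)] from 0 to 1
     = 1 / (1/104 + 1) = 1 / ((104+1)/104) = 104/(104+1)
     = 104/105 = 0.990476
Step 2: As n -> infinity, f_n(x) = x^(1/n) -> 1 for x in (0,1], and f_n is increasing in n.
By MCT, lim_n integral(f_n) = integral(lim_n f_n) = integral(1, 0, 1) = 1.
Step 3: Verify convergence: 104/105 = 0.990476 -> 1


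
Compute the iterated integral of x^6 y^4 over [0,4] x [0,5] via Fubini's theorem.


By Fubini's theorem, the double integral factors as a product of single integrals:
Step 1: integral_0^4 x^6 dx = [x^7/7] from 0 to 4
     = 4^7/7 = 2340.571429
Step 2: integral_0^5 y^4 dy = [y^5/5] from 0 to 5
     = 5^5/5 = 625
Step 3: Double integral = 2340.571429 * 625 = 1.462857e+06


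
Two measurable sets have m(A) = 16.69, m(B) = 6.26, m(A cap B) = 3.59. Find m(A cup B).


By inclusion-exclusion: m(A u B) = m(A) + m(B) - m(A n B)
= 16.69 + 6.26 - 3.59
= 19.36


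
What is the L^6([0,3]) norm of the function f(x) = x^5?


Step 1: ||f||_6 = (integral_0^3 |x^5|^6 dx)^(1/6)
     = (integral_0^3 x^30 dx)^(1/6)
Step 2: integral_0^3 x^30 dx = [x^31/(31)] from 0 to 3 = 3^31/31
     = 617673396283947/31 = 1.992495e+13
Step 3: ||f||_6 = (1.992495e+13)^(1/6) = 164.651693


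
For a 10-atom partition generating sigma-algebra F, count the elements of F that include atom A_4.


Each element of F is a union of some subset S of the 10 atoms.
The element contains A_4 iff A_4 is in S.
So we count subsets S of {A_1,...,A_10} with A_4 in S: choose freely among the other 9 atoms.
Count = 2^(10-1) = 2^9 = 512.


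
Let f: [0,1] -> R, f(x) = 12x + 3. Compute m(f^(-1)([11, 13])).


f^(-1)([11, 13]) = {x : 11 <= 12x + 3 <= 13}
Solving: (11 - 3)/12 <= x <= (13 - 3)/12
= [0.666667, 0.833333]
Intersecting with [0,1]: [0.666667, 0.833333]
Measure = 0.833333 - 0.666667 = 0.166667


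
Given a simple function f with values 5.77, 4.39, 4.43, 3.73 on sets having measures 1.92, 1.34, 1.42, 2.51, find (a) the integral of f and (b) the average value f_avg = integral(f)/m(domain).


Step 1: Integral = sum(value_i * measure_i)
= 5.77*1.92 + 4.39*1.34 + 4.43*1.42 + 3.73*2.51
= 11.0784 + 5.8826 + 6.2906 + 9.3623
= 32.6139
Step 2: Total measure of domain = 1.92 + 1.34 + 1.42 + 2.51 = 7.19
Step 3: Average value = 32.6139 / 7.19 = 4.536008


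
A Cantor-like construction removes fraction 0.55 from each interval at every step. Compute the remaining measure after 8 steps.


Step 1: At each step, fraction remaining = 1 - 0.55 = 0.45
Step 2: After 8 steps, measure = (0.45)^8
Result = 0.001682


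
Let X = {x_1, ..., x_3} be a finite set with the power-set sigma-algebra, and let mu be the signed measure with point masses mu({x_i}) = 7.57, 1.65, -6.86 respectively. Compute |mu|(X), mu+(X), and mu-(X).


Step 1: Every measurable set is a union of atoms (the cells / points), so a Hahn decomposition is
  obtained by grouping atoms by sign: P = union of atoms with mu > 0, N = union of the remaining atoms.
  Atoms in P (indices): 1, 2;  atoms in N (indices): 3
  Positive values: 7.57, 1.65
  Negative values: -6.86
Step 2: mu+(X) = mu(P) = sum of positive atom values = 9.22
Step 3: mu-(X) = -mu(N) = sum of |negative atom values| = 6.86
Step 4: |mu|(X) = mu+(X) + mu-(X) = 9.22 + 6.86 = 16.08


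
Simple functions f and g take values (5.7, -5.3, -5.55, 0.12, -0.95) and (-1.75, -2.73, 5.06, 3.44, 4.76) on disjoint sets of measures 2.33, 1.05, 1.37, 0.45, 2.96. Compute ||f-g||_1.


Step 1: Compute differences f_i - g_i:
  5.7 - -1.75 = 7.45
  -5.3 - -2.73 = -2.57
  -5.55 - 5.06 = -10.61
  0.12 - 3.44 = -3.32
  -0.95 - 4.76 = -5.71
Step 2: Compute |diff|^1 * measure for each set:
  |7.45|^1 * 2.33 = 7.45 * 2.33 = 17.3585
  |-2.57|^1 * 1.05 = 2.57 * 1.05 = 2.6985
  |-10.61|^1 * 1.37 = 10.61 * 1.37 = 14.5357
  |-3.32|^1 * 0.45 = 3.32 * 0.45 = 1.494
  |-5.71|^1 * 2.96 = 5.71 * 2.96 = 16.9016
Step 3: Sum = 52.9883
Step 4: ||f-g||_1 = (52.9883)^(1/1) = 52.9883


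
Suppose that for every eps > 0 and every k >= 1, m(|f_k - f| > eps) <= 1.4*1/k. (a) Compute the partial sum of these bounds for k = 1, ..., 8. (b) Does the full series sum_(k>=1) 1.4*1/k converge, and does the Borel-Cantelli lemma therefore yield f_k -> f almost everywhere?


Step 1: List the terms 1.4*1/k for k = 1 to 8:
  k=1: 1.4
  k=2: 0.7
  k=3: 0.466667
  k=4: 0.35
  k=5: 0.28
  k=6: 0.233333
  k=7: 0.2
  k=8: 0.175
Step 2: Partial sum = 1.4 + 0.7 + 0.466667 + 0.35 + 0.28 + 0.233333 + 0.2 + 0.175
     = 3.805
Step 3: The full series sum_(k>=1) 1.4*1/k diverges (harmonic series, p = 1; a nonzero constant multiple of a divergent series diverges).
Step 4: The (first) Borel-Cantelli lemma requires a summable sequence of measures, so it does not apply here;
        from this bound alone no conclusion about a.e. convergence can be drawn (convergence in measure still
        gives an a.e.-convergent subsequence, but not a.e. convergence of the whole sequence).
Conclusion: series diverges; Borel-Cantelli is inconclusive about a.e. convergence of f_k.


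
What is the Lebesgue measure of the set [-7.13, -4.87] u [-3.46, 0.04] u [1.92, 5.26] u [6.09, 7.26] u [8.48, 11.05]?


For pairwise disjoint intervals, m(union) = sum of lengths.
= (-4.87 - -7.13) + (0.04 - -3.46) + (5.26 - 1.92) + (7.26 - 6.09) + (11.05 - 8.48)
= 2.26 + 3.5 + 3.34 + 1.17 + 2.57
= 12.84


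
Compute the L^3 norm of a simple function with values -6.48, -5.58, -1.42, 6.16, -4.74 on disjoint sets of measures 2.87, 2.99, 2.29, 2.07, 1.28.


Step 1: Compute |f_i|^3 for each value:
  |-6.48|^3 = 272.097792
  |-5.58|^3 = 173.741112
  |-1.42|^3 = 2.863288
  |6.16|^3 = 233.744896
  |-4.74|^3 = 106.496424
Step 2: Multiply by measures and sum:
  272.097792 * 2.87 = 780.920663
  173.741112 * 2.99 = 519.485925
  2.863288 * 2.29 = 6.55693
  233.744896 * 2.07 = 483.851935
  106.496424 * 1.28 = 136.315423
Sum = 780.920663 + 519.485925 + 6.55693 + 483.851935 + 136.315423 = 1927.130875
Step 3: Take the p-th root:
||f||_3 = (1927.130875)^(1/3) = 12.444298


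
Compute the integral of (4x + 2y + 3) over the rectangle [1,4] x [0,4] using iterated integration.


By Fubini, integrate in x first, then y.
Step 1: Fix y, integrate over x in [1,4]:
  integral(4x + 2y + 3, x=1..4)
  = 4*(4^2 - 1^2)/2 + (2y + 3)*(4 - 1)
  = 30 + (2y + 3)*3
  = 30 + 6y + 9
  = 39 + 6y
Step 2: Integrate over y in [0,4]:
  integral(39 + 6y, y=0..4)
  = 39*4 + 6*(4^2 - 0^2)/2
  = 156 + 48
  = 204


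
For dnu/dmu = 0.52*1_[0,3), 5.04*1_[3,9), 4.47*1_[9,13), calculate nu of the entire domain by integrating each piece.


Integrate each piece of the Radon-Nikodym derivative:
Step 1: integral_0^3 0.52 dx = 0.52*(3-0) = 0.52*3 = 1.56
Step 2: integral_3^9 5.04 dx = 5.04*(9-3) = 5.04*6 = 30.24
Step 3: integral_9^13 4.47 dx = 4.47*(13-9) = 4.47*4 = 17.88
Total: 1.56 + 30.24 + 17.88 = 49.68


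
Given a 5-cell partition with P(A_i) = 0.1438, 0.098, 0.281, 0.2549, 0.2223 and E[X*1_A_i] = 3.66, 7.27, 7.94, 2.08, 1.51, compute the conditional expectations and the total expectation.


For each cell A_i: E[X|A_i] = E[X*1_A_i] / P(A_i)
Step 1: E[X|A_1] = 3.66 / 0.1438 = 25.452017
Step 2: E[X|A_2] = 7.27 / 0.098 = 74.183673
Step 3: E[X|A_3] = 7.94 / 0.281 = 28.256228
Step 4: E[X|A_4] = 2.08 / 0.2549 = 8.160063
Step 5: E[X|A_5] = 1.51 / 0.2223 = 6.792623
Verification: E[X] = sum E[X*1_A_i] = 3.66 + 7.27 + 7.94 + 2.08 + 1.51 = 22.46


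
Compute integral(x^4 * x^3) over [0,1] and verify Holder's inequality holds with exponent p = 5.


Step 1: Exact integral of f*g = integral(x^7, 0, 1) = 1/8
     = 0.125
Step 2: Holder bound with p=5, q=1.25:
  ||f||_p = (integral x^20 dx)^(1/5) = (1/21)^(1/5) = 0.543946
  ||g||_q = (integral x^3.75 dx)^(1/1.25) = (1/4.75)^(1/1.25) = 0.287505
Step 3: Holder bound = ||f||_p * ||g||_q = 0.543946 * 0.287505 = 0.156387
Verification: 0.125 <= 0.156387 (Holder holds)


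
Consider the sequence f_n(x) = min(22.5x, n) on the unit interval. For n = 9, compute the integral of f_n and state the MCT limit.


f(x) = 22.5x on [0,1]; f_n(x) = min(22.5x, n). At n = 9:
Step 1: f(x) reaches 9 at x = 9/22.5 = 0.4
Step 2: integral(f_9) = integral(22.5x, 0, 0.4) + integral(9, 0.4, 1)
       = 22.5*0.4^2/2 + 9*(1 - 0.4)
       = 1.8 + 5.4
       = 7.2
Step 3: As n -> infinity, f_n increases to f, so by MCT integral(f_n) -> integral(f) = 22.5/2 = 11.25.
Convergence: integral(f_9) = 7.2 -> 11.25 as n -> infinity


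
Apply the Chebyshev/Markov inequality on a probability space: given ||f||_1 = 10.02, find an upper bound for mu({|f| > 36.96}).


Chebyshev/Markov inequality: mu(|f| > eps) <= (||f||_p / eps)^p
Step 1: ||f||_1 / eps = 10.02 / 36.96 = 0.271104
Step 2: Raise to power p = 1:
  (0.271104)^1 = 0.271104
Step 3: Therefore mu(|f| > 36.96) <= 0.271104


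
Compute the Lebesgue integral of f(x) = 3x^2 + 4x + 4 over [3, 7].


The Lebesgue integral of a Riemann-integrable function agrees with the Riemann integral.
Antiderivative F(x) = (3/3)x^3 + (4/2)x^2 + 4x
F(7) = (3/3)*7^3 + (4/2)*7^2 + 4*7
     = (3/3)*343 + (4/2)*49 + 4*7
     = 343 + 98 + 28
     = 469
F(3) = 57
Integral = F(7) - F(3) = 469 - 57 = 412


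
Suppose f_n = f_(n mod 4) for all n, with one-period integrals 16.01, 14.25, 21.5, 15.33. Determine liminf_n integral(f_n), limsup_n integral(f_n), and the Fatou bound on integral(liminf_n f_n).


The sequence (integral(f_n)) is periodic with period 4, repeating the values 16.01, 14.25, 21.5, 15.33 indefinitely.
Step 1: For a periodic sequence, every tail (a_m, a_(m+1), ...) contains all 4 period values infinitely often.
Step 2: Hence inf of every tail = min of the period values = min(16.01, 14.25, 21.5, 15.33) = 14.25.
        liminf_n integral(f_n) = sup over m of (inf of tail from m) = 14.25.
Step 3: Similarly sup of every tail = max of the period values = 21.5.
        limsup_n integral(f_n) = 21.5.
Step 4: Fatou's lemma: integral(liminf_n f_n) <= liminf_n integral(f_n) = 14.25.
        So the integral of the pointwise liminf is at most 14.25.
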